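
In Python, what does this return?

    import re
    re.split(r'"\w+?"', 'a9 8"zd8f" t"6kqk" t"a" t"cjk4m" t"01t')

Matches to split on: at [4:10] → '"zd8f"'; at [12:18] → '"6kqk"'; at [20:23] → '"a"'; at [25:32] → '"cjk4m"'.
`split` removes every match and returns the 5 fragments in between.

['a9 8', ' t', ' t', ' t', ' t"01t']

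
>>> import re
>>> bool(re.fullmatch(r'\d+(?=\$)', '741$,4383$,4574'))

False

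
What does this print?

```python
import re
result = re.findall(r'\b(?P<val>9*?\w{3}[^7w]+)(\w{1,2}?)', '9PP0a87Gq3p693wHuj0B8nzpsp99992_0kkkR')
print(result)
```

The `?` after the quantifier makes it lazy — it takes as little as possible before letting the rest of the pattern try.
With 2 capturing groups, `findall` returns a 2-tuple per match.

[('9PP0a8', '7')]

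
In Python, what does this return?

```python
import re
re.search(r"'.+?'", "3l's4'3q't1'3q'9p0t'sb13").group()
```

The match spans [2:6] → "'s4'".

"'s4'"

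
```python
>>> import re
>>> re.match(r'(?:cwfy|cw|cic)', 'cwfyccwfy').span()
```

(0, 4)

Alternation tries branches left to right and keeps the first one that lets the overall match succeed at that position.
With `match`, the pattern is implicitly anchored at the beginning.
The match spans [0:4] → 'cwfy'.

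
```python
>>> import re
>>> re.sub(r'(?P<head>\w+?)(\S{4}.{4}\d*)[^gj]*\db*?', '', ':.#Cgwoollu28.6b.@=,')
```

Pattern: one or more of a word character (lazy) (captured as 'head'); then exactly 4 of a non-whitespace character, then exactly 4 of any character, then zero or more of a digit (captured); then zero or more of any character except [gj], then a digit, then zero or more of the literal 'b' (lazy).
A non-greedy quantifier consumes as few characters as it can — just enough that the remainder of the pattern still matches from where it stops; whatever follows it matches normally.
Matches: at [3:15] → 'Cgwoollu28.6'.
Every occurrence is swapped for ''.

':.#b.@=,'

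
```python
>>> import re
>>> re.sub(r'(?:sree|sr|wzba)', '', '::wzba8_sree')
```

'::8_'

Alternation isn't longest-match — the leftmost alternative that fits at this position is chosen.
Matches: at [2:6] → 'wzba'; at [8:12] → 'sree'.
Every occurrence is swapped for ''.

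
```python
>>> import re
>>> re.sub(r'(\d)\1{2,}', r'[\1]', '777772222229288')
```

'[7][2]9288'

The backreference `\1` re-matches whatever the first group consumed, character for character.
Matches: at [0:5] → '77777'; at [5:11] → '222222'.
The replacement refers to a captured group, so each match is rewritten using its own captured text.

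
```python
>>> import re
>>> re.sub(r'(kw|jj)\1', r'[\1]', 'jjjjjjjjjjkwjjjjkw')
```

After group 1 captures some text, `\1` only succeeds where that same text appears again.
Matches: at [0:4] → 'jjjj'; at [4:8] → 'jjjj'; at [12:16] → 'jjjj'.
`\1` in the replacement pulls in group 1's text for each match.

'[jj][jj]jjkw[jj]kw'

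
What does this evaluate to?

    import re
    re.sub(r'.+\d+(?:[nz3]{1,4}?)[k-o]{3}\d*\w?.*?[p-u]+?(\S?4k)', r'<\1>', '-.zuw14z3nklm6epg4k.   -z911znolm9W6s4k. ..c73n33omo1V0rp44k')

'<44k>'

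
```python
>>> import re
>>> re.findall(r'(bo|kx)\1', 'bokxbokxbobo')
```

['bo']

The backreference `\1` re-matches whatever the first group consumed, character for character.
Walking the string: at [8:12] match 'bobo', group 1 = 'bo'.
One capturing group, so `findall` returns just the captured substring from the one match — 1 in all.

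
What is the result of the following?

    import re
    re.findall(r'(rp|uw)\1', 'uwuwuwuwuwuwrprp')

['uw', 'uw', 'uw', 'rp']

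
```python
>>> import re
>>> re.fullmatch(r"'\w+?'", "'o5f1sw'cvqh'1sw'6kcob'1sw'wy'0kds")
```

None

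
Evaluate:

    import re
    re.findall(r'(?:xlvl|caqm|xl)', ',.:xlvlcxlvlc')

['xlvl', 'xlvl']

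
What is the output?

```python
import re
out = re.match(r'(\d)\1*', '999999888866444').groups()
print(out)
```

`\1` has to match the exact text group 1 already captured.
`match` is anchored at position 0; if the pattern doesn't fit there, it returns None.
The match spans [0:6] → '999999'.
Captured: group 1 = '9'.

('9',)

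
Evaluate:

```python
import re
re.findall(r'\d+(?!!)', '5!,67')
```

['67']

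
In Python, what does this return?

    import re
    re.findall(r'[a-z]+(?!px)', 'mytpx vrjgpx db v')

['mytpx', 'vrjgpx', 'db', 'v']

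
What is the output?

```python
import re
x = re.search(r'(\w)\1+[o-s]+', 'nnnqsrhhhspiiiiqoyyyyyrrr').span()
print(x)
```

A backreference is literal: `\1` must see the identical characters the first group matched.
The match spans [0:6] → 'nnnqsr'.

(0, 6)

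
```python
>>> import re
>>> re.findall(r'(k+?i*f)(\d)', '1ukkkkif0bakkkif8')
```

2 groups means each result is a tuple of 2 captured strings — 2 here.

[('kkkkif', '0'), ('kkkif', '8')]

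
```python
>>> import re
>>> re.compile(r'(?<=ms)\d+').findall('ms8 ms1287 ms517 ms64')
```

['8', '1287', '517', '64']

Because the assertion is zero-width, the text it checks is not consumed and won't appear in the result.
No capturing groups, so `findall` returns the 4 full match strings.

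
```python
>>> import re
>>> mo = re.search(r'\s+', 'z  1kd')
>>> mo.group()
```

The pattern matches one or more of whitespace.
`re.search` tries every starting position until one works.
The match spans [1:3] → '  '.

'  '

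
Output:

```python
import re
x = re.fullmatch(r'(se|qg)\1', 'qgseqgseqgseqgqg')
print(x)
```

None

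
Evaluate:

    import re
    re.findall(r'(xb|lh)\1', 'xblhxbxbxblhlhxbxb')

['xb', 'lh', 'xb']

The backreference `\1` re-matches whatever the first group consumed, character for character.
Scanning left to right: at [4:8] match 'xbxb', group 1 = 'xb'; at [10:14] match 'lhlh', group 1 = 'lh'; at [14:18] match 'xbxb', group 1 = 'xb'.
One capturing group, so `findall` returns just the captured substring from each match — 3 in all.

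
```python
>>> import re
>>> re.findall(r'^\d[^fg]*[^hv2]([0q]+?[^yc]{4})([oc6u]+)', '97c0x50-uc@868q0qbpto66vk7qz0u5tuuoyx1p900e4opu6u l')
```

[('0e4op', 'u6u')]

Pattern: anchored at the start of the string; then a digit, then zero or more of any character except [fg], then any character except [hv2]; then one or more of one of [0q] (lazy), then exactly 4 of any character except [yc] (captured); then one or more of one of [oc6u] (captured).
Walking the string: at [0:49] match '97c0x50-uc@868q0qbpto66vk7qz0u5tuuoyx1p900e4opu6u', groups = ('0e4op', 'u6u').
With 2 capturing groups, `findall` returns a 2-tuple per match.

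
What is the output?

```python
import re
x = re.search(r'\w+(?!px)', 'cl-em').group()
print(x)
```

cl

The negative lookahead/lookbehind blocks any match where the forbidden context is present.
The match spans [0:2] → 'cl'.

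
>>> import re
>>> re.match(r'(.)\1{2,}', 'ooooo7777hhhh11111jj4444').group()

'ooooo'

The backreference `\1` re-matches whatever the first group consumed, character for character.
`match` is anchored at position 0; if the pattern doesn't fit there, it returns None.
The match spans [0:5] → 'ooooo'.
Captured: group 1 = 'o'.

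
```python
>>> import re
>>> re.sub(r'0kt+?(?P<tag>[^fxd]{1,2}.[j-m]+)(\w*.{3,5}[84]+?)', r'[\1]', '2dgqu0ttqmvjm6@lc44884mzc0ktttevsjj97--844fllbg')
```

This matches the literal '0k', then one or more of a literal 't' (lazy); then 1 to 2 of any character except [fxd], then any character, then one or more of a character in [j-m] (captured as 'tag'); then zero or more of a word character, then 3 to 5 of any character, then one or more of one of [84] (lazy) (captured).
Each match is replaced using the text its own group 1 captured.

'2dgqu0ttqmvjm6@lc44884mzc[evsjj]fllbg'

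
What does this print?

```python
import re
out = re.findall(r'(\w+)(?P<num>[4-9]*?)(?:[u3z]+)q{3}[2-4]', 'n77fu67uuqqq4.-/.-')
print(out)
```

This matches one or more of a word character (captured); then zero or more of a character in [4-9] (lazy) (captured as 'num'); then one or more of one of [u3z] (non-capturing group); then exactly 3 of a literal 'q', then a character in [2-4].
With 2 capturing groups, `findall` returns a 2-tuple per match.

[('n77fu67u', '')]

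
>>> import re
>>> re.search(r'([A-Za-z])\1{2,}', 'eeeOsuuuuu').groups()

('e',)

The match spans [0:3] → 'eee'.
Captured: group 1 = 'e'.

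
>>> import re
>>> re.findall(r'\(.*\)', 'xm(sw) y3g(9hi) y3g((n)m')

['(sw) y3g(9hi) y3g((n)']

With no groups in the pattern, `findall` gives back each whole match — 1 here.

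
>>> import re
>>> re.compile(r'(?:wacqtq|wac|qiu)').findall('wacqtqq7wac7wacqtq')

['wacqtq', 'wac', 'wacqtq']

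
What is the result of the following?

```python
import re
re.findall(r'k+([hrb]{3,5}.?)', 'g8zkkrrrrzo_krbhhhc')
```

The pattern matches one or more of a literal 'k'; then 3 to 5 of one of [hrb], then optionally any character (captured).
Matches: at [3:10] match 'kkrrrrz', group 1 = 'rrrrz'; at [12:19] match 'krbhhhc', group 1 = 'rbhhhc'.
One capturing group, so `findall` returns just the captured substring from each match — 2 in all.

['rrrrz', 'rbhhhc']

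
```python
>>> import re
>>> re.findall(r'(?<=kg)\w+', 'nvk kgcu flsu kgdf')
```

['cu', 'df']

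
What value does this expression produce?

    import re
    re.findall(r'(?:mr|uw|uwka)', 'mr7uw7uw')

Scanning left to right: at [0:2] → 'mr'; at [3:5] → 'uw'; at [6:8] → 'uw'.
`findall` yields the raw match text (3 of them) because the pattern has no groups.

['mr', 'uw', 'uw']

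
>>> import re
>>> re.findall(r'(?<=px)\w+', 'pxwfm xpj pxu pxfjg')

['wfm', 'u', 'fjg']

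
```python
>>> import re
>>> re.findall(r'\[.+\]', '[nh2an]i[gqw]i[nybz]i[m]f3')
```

['[nh2an]i[gqw]i[nybz]i[m]']

No capturing groups, so `findall` returns the 1 full match string.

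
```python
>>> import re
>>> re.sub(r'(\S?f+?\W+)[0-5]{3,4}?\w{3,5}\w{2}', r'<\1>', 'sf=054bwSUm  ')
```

The pattern matches optionally a non-whitespace character, then one or more of the literal 'f' (lazy), then one or more of a non-word character (captured); then 3 to 4 of a character in [0-5] (lazy), then 3 to 5 of a word character, then exactly 2 of a word character.
Matches: at [0:11] → 'sf=054bwSUm'.
`\1` in the replacement pulls in group 1's text for each match.

'<sf=>  '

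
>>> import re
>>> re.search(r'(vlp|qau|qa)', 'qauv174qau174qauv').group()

'qau'

Alternation isn't longest-match — the leftmost alternative that fits at this position is chosen.
The match spans [0:3] → 'qau'.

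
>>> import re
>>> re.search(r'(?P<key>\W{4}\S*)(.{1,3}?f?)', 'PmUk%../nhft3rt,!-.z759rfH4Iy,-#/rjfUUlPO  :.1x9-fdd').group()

'%../nhft3rt,!-.z759rfH4Iy,-#/rjfUUlPO '

Because the quantifier is non-greedy, it stops expanding at the earliest point where the rest of the pattern can succeed.
The match spans [4:42] → '%../nhft3rt,!-.z759rfH4Iy,-#/rjfUUlPO '.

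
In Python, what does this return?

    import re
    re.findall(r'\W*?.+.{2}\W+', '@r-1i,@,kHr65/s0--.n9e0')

This matches zero or more of a non-word character (lazy), then one or more of any character; then exactly 2 of any character, then one or more of a non-word character.
Walking the string: at [0:19] → '@r-1i,@,kHr65/s0--.'.
`findall` yields the raw match text (1 of them) because the pattern has no groups.

['@r-1i,@,kHr65/s0--.']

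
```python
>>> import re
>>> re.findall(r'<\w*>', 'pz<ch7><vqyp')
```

['<ch7>']

Walking the string: at [2:7] → '<ch7>'.
`findall` yields the raw match text (1 of them) because the pattern has no groups.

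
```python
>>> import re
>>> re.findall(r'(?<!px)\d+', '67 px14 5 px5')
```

['67', '4', '5']

`(?!…)`/`(?<!…)` only lets a position through if the neighbouring text does NOT match; no characters are consumed.
With no groups in the pattern, `findall` gives back each whole match — 3 here.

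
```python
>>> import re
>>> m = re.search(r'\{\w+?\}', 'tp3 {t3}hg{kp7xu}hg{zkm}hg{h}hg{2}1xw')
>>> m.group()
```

'{t3}'

`search` walks the string left to right and returns the first match it finds.
The match spans [4:8] → '{t3}'.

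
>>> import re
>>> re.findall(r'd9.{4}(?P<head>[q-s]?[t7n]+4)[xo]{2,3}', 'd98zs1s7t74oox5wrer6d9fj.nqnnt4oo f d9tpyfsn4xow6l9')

['s7t74', 'qnnt4', 'sn4']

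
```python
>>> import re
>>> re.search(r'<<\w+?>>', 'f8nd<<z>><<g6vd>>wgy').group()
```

`re.search` scans for the first position where the pattern succeeds.
The match spans [4:9] → '<<z>>'.

'<<z>>'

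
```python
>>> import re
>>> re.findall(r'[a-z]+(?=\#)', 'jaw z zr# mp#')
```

['zr', 'mp']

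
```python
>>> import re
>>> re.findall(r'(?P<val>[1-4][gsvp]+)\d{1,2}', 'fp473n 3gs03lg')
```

This matches a character in [1-4], then one or more of one of [gsvp] (captured as 'val'); then 1 to 2 of a digit.
One capturing group, so `findall` returns just the captured substring from the one match — 1 in all.

['3gs']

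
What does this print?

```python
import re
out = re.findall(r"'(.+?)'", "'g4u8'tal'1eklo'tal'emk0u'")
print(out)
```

['g4u8', '1eklo', 'emk0u']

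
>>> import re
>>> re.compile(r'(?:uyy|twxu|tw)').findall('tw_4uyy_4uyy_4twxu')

['tw', 'uyy', 'uyy', 'twxu']

Alternation isn't longest-match — the leftmost alternative that fits at this position is chosen.
Matches: at [0:2] → 'tw'; at [4:7] → 'uyy'; at [9:12] → 'uyy'; at [14:18] → 'twxu'.
No capturing groups, so `findall` returns the 4 full match strings.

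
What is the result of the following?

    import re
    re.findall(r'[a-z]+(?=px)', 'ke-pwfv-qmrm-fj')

[]

With no groups in the pattern, `findall` gives back each whole match — 0 here.
Nothing in the string satisfies the pattern, so the list is empty.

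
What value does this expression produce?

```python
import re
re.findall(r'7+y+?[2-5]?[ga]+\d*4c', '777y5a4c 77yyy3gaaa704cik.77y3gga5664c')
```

['777y5a4c', '77yyy3gaaa704c', '77y3gga5664c']

Pattern: one or more of the literal '7', then one or more of a literal 'y' (lazy), then optionally a character in [2-5]; then one or more of one of [ga], then zero or more of a digit, then the literal '4c'.
Scanning left to right: at [0:8] → '777y5a4c'; at [9:23] → '77yyy3gaaa704c'; at [26:38] → '77y3gga5664c'.
No capturing groups, so `findall` returns the 3 full match strings.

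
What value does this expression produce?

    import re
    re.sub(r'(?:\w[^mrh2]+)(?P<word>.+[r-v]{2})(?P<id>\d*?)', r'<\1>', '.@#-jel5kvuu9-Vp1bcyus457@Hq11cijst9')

The pattern matches a word character, then one or more of any character except [mrh2] (non-capturing group); then one or more of any character, then exactly 2 of a character in [r-v] (captured as 'word'); then zero or more of a digit (lazy) (captured as 'id').
Because the quantifier is non-greedy, it stops expanding at the earliest point where the rest of the pattern can succeed.
Matches: at [4:35] → 'jel5kvuu9-Vp1bcyus457@Hq11cijst'.
Each match is replaced using the text its own group 1 captured.

'.@#-<jst>9'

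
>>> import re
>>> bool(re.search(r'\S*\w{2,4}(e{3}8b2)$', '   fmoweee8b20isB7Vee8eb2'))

False

Pattern: zero or more of a non-whitespace character, then 2 to 4 of a word character; then exactly 3 of a literal 'e', then the literal '8b2' (captured); then anchored at the end.
`re.search` tries every starting position until one works.
Here the pattern never matches, so the call returns None, and `bool(None)` is False.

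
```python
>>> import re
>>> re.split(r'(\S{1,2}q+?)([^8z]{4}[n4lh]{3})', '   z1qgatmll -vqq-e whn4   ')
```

['   z1qgatmll ', '-vqq', '-e whn4', '   ']

`re.split` interleaves the captured-group text with the surrounding fragments.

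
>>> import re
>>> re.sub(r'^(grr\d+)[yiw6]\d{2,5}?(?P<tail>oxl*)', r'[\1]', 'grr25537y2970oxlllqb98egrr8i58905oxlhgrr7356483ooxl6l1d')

The pattern matches anchored at the start of the string; then the literal 'grr', then one or more of a digit (captured); then one of [yiw6], then 2 to 5 of a digit (lazy); then the literal 'ox', then zero or more of a literal 'l' (captured as 'tail').
Matches: at [0:18] → 'grr25537y2970oxlll'.
Each match is replaced using the text its own group 1 captured.

'[grr25537]qb98egrr8i58905oxlhgrr7356483ooxl6l1d'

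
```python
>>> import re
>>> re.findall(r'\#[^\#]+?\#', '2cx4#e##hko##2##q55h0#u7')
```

Matches: at [4:7] → '#e#'; at [7:12] → '#hko#'; at [12:15] → '#2#'; at [15:22] → '#q55h0#'.
No capturing groups, so `findall` returns the 4 full match strings.

['#e#', '#hko#', '#2#', '#q55h0#']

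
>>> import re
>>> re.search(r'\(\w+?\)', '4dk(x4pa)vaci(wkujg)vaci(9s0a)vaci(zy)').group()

'(x4pa)'

The match spans [3:9] → '(x4pa)'.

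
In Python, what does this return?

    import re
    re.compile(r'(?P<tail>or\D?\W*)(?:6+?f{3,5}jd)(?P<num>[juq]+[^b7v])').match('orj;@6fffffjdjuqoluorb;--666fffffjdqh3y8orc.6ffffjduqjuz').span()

(0, 17)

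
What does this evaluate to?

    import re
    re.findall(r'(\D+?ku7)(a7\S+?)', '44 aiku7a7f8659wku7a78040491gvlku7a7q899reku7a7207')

[(' aiku7', 'a7f'), ('wku7', 'a78'), ('gvlku7', 'a7q'), ('reku7', 'a72')]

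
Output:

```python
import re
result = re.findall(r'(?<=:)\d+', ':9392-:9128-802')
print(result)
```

['9392', '9128']

The `(?=…)`/`(?<=…)` assertion just peeks at neighbouring text; it doesn't advance the match position.
Matches: at [1:5] → '9392'; at [7:11] → '9128'.
No capturing groups, so `findall` returns the 2 full match strings.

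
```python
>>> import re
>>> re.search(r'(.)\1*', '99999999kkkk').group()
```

'99999999'

A backreference is literal: `\1` must see the identical characters the first group matched.
`search` walks the string left to right and returns the first match it finds.
The match spans [0:8] → '99999999'.
Captured: group 1 = '9'.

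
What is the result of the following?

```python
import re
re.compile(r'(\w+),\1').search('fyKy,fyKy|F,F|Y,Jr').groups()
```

('fyKy',)

`\1` has to match the exact text group 1 already captured.
`search` walks the string left to right and returns the first match it finds.
The match spans [0:9] → 'fyKy,fyKy'.
Captured: group 1 = 'fyKy'.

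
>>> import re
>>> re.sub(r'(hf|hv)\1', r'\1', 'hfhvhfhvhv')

After group 1 captures some text, `\1` only succeeds where that same text appears again.
Each match is replaced using the text its own group 1 captured.

'hfhvhfhv'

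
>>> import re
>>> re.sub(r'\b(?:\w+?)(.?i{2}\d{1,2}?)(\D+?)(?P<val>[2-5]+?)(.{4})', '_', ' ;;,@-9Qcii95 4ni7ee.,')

This matches a word boundary (`\b`, zero-width); then one or more of a word character (lazy) (non-capturing group); then optionally any character, then exactly 2 of a literal 'i', then 1 to 2 of a digit (lazy) (captured); then one or more of a non-digit (lazy) (captured); then one or more of a character in [2-5] (lazy) (captured as 'val'); then exactly 4 of any character (captured).
Matches: at [6:19] → '9Qcii95 4ni7e'.
`sub` substitutes '_' at each match site.

' ;;,@-_e.,'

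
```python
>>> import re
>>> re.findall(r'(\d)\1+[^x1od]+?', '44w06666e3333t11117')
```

['4', '6', '3', '1']

`\1` is not a pattern — it's the concrete string captured by group 1, re-applied verbatim.
Because there's exactly one group, `findall` drops the full match and keeps group 1 from each hit.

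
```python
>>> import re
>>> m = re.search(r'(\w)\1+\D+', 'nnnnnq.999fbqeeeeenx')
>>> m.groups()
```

The match spans [0:7] → 'nnnnnq.'.
Captured: group 1 = 'n'.

('n',)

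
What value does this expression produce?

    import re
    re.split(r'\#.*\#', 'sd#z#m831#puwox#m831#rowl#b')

Matches to split on: at [2:26] → '#z#m831#puwox#m831#rowl#'.
Splitting on the pattern gives 2 pieces.

['sd', 'b']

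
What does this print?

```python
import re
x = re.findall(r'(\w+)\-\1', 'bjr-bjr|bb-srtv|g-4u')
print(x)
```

`\1` has to match the exact text group 1 already captured.
`findall` collects group 1 from the one match (1 total).

['bjr']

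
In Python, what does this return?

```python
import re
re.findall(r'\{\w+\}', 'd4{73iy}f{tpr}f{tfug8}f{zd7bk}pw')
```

['{73iy}', '{tpr}', '{tfug8}', '{zd7bk}']

Scanning left to right: at [2:8] → '{73iy}'; at [9:14] → '{tpr}'; at [15:22] → '{tfug8}'; at [23:30] → '{zd7bk}'.
With no groups in the pattern, `findall` gives back each whole match — 4 here.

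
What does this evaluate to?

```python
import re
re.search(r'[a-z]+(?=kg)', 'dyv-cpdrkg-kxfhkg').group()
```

'cpdr'

The positive lookaround only admits positions where the adjacent text matches; those characters stay outside the span.
`search` walks the string left to right and returns the first match it finds.
The match spans [4:8] → 'cpdr'.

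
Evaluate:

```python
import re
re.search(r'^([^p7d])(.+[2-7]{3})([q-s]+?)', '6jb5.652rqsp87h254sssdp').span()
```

(0, 19)

A non-greedy quantifier consumes as few characters as it can — just enough that the remainder of the pattern still matches from where it stops; whatever follows it matches normally.
The match spans [0:19] → '6jb5.652rqsp87h254s'.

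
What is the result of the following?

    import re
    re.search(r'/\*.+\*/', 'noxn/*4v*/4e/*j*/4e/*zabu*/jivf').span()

Unlike `match`, `search` isn't anchored — it looks for the pattern anywhere in the string.
The match spans [4:27] → '/*4v*/4e/*j*/4e/*zabu*/'.

(4, 27)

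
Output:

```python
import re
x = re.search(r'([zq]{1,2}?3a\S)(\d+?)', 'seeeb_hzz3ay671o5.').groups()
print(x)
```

('zz3ay', '6')

Pattern: 1 to 2 of one of [zq] (lazy), then the literal '3a', then a non-whitespace character (captured); then one or more of a digit (lazy) (captured).
Unlike `match`, `search` isn't anchored — it looks for the pattern anywhere in the string.
The match spans [7:13] → 'zz3ay6'.
Captured: group 1 = 'zz3ay', group 2 = '6'.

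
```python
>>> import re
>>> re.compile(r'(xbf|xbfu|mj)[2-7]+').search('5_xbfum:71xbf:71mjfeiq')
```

None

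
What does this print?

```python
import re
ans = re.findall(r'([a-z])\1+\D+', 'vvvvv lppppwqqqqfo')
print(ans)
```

After group 1 captures some text, `\1` only succeeds where that same text appears again.
Scanning left to right: at [0:18] match 'vvvvv lppppwqqqqfo', group 1 = 'v'.
With a single group, `findall` returns only what that group captured — 1 item.

['v']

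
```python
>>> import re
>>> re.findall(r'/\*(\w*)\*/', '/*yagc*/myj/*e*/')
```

['yagc', 'e']

Matches: at [0:8] match '/*yagc*/', group 1 = 'yagc'; at [11:16] match '/*e*/', group 1 = 'e'.
Because there's exactly one group, `findall` drops the full match and keeps group 1 from each hit.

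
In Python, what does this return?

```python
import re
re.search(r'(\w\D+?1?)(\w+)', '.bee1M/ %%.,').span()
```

The pattern matches a word character, then one or more of a non-digit (lazy), then optionally a literal '1' (captured); then one or more of a word character (captured).
`re.search` tries every starting position until one works.
The match spans [1:6] → 'bee1M'.
Captured: group 1 = 'be', group 2 = 'e1M'.

(1, 6)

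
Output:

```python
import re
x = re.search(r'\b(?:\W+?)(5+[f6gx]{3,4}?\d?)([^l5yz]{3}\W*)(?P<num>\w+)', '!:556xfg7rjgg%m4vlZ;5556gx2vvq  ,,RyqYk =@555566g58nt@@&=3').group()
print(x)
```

;5556gx2vvq  ,,RyqYk

Pattern: a word boundary (`\b`, zero-width); then one or more of a non-word character (lazy) (non-capturing group); then one or more of the literal '5', then 3 to 4 of one of [f6gx] (lazy), then optionally a digit (captured); then exactly 3 of any character except [l5yz], then zero or more of a non-word character (captured); then one or more of a word character (captured as 'num').
`re.search` tries every starting position until one works.
The match spans [19:39] → ';5556gx2vvq  ,,RyqYk'.
Captured: group 1 = '5556gx2', group 2 = 'vvq  ,,', group 3 = 'RyqYk'.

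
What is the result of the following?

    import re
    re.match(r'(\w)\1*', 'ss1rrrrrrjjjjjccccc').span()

A backreference is literal: `\1` must see the identical characters the first group matched.
`re.match` only tries the pattern at the start of the string.
The match spans [0:2] → 'ss'.
Captured: group 1 = 's'.

(0, 2)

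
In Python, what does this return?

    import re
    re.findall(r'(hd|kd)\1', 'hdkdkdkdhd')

A backreference is literal: `\1` must see the identical characters the first group matched.
Matches: at [2:6] match 'kdkd', group 1 = 'kd'.
Because there's exactly one group, `findall` drops the full match and keeps group 1 from the one hit.

['kd']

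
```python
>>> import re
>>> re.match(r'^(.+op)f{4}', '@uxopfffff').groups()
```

('@uxop',)

The pattern matches anchored at the start of the string; then one or more of any character, then the literal 'op' (captured); then exactly 4 of a literal 'f'.
`re.match` won't scan ahead — the pattern has to work from the very first character.
The match spans [0:9] → '@uxopffff'.
Captured: group 1 = '@uxop'.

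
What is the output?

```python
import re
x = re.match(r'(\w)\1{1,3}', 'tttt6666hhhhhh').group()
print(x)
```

The backreference `\1` re-matches whatever the first group consumed, character for character.
`re.match` only tries the pattern at the start of the string.
The match spans [0:4] → 'tttt'.
Captured: group 1 = 't'.

tttt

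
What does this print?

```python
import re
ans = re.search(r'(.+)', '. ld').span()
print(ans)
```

(0, 4)

The match spans [0:4] → '. ld'.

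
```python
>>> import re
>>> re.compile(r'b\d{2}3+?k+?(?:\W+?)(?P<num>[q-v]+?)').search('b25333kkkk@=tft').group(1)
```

't'

The match spans [0:13] → 'b25333kkkk@=t'.
Captured: group 1 = 't'.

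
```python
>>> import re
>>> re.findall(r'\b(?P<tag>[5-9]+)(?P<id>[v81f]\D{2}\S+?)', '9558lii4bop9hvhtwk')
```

Pattern: a word boundary (`\b`, zero-width); then one or more of a character in [5-9] (captured as 'tag'); then one of [v81f], then exactly 2 of a non-digit, then one or more of a non-whitespace character (lazy) (captured as 'id').
A non-greedy quantifier consumes as few characters as it can — just enough that the remainder of the pattern still matches from where it stops; whatever follows it matches normally.
Walking the string: at [0:7] match '9558lii', groups = ('955', '8lii').
With 2 capturing groups, `findall` returns a 2-tuple per match.

[('955', '8lii')]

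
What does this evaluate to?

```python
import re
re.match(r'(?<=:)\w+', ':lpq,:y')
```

Lookahead/lookbehind check context without consuming it, so the matched span excludes the asserted characters.
With `match`, the pattern is implicitly anchored at the beginning.
Here the pattern fails at index 0, so the call returns None.

None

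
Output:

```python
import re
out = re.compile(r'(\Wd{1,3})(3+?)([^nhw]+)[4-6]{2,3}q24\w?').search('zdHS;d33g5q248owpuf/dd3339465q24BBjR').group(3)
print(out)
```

Pattern: a non-word character, then 1 to 3 of a literal 'd' (captured); then one or more of a literal '3' (lazy) (captured); then one or more of any character except [nhw] (captured); then 2 to 3 of a character in [4-6], then the literal 'q24'; then optionally a word character.
The `?` after the quantifier makes it lazy — it takes as little as possible before letting the rest of the pattern try.
`re.search` scans for the first position where the pattern succeeds.
The match spans [19:33] → '/dd3339465q24B'.
Captured: group 1 = '/dd', group 2 = '3', group 3 = '3394'.

3394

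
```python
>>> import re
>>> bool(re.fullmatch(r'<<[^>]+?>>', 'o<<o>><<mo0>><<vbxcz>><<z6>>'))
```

False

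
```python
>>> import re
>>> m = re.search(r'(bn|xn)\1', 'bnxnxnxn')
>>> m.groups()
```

After group 1 captures some text, `\1` only succeeds where that same text appears again.
`search` walks the string left to right and returns the first match it finds.
The match spans [2:6] → 'xnxn'.
Captured: group 1 = 'xn'.

('xn',)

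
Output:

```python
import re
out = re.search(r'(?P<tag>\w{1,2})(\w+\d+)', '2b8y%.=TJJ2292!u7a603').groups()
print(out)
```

The pattern matches 1 to 2 of a word character (captured as 'tag'); then one or more of a word character, then one or more of a digit (captured).
Unlike `match`, `search` isn't anchored — it looks for the pattern anywhere in the string.
The match spans [0:3] → '2b8'.
Captured: group 1 = '2', group 2 = 'b8'.

('2', 'b8')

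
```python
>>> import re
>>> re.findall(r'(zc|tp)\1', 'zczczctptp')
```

['zc', 'tp']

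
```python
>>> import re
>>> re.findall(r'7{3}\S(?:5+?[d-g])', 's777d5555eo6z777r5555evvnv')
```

['777d5555e', '777r5555e']

This matches exactly 3 of the literal '7', then a non-whitespace character; then one or more of a literal '5' (lazy), then a character in [d-g] (non-capturing group).
Matches: at [1:10] → '777d5555e'; at [13:22] → '777r5555e'.
Since nothing is captured, `findall` lists the 2 matched substrings directly.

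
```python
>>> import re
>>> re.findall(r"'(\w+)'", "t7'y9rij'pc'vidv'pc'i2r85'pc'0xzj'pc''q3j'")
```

['y9rij', 'vidv', 'i2r85', '0xzj', 'q3j']

Scanning left to right: at [2:9] match "'y9rij'", group 1 = 'y9rij'; at [11:17] match "'vidv'", group 1 = 'vidv'; at [19:26] match "'i2r85'", group 1 = 'i2r85'; at [28:34] match "'0xzj'", group 1 = '0xzj'; at [37:42] match "'q3j'", group 1 = 'q3j'.
`findall` collects group 1 from each match (5 total).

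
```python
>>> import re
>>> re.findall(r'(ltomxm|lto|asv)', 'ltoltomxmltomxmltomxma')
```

Alternation isn't longest-match — the leftmost alternative that fits at this position is chosen.
`findall` collects group 1 from each match (4 total).

['lto', 'ltomxm', 'ltomxm', 'ltomxm']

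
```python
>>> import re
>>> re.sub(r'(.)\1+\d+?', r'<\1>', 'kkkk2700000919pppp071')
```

The backreference `\1` re-matches whatever the first group consumed, character for character.
Matches: at [0:5] → 'kkkk2'; at [6:12] → '000009'; at [14:19] → 'pppp0'.
`\1` in the replacement pulls in group 1's text for each match.

'<k>7<0>19<p>71'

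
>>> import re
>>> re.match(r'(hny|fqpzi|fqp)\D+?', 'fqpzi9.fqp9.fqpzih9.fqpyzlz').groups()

('fqp',)

The match spans [0:4] → 'fqpz'.
Captured: group 1 = 'fqp'.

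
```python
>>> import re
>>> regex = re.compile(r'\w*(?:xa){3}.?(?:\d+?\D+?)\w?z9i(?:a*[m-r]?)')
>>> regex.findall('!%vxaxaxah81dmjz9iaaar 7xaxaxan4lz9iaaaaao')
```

['vxaxaxah81dmjz9iaaar', '7xaxaxan4lz9iaaaaao']

Since nothing is captured, `findall` lists the 2 matched substrings directly.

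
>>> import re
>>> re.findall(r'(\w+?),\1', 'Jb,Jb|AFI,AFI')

['Jb', 'AFI']

`\1` is not a pattern — it's the concrete string captured by group 1, re-applied verbatim.
Matches: at [0:5] match 'Jb,Jb', group 1 = 'Jb'; at [6:13] match 'AFI,AFI', group 1 = 'AFI'.
With a single group, `findall` returns only what that group captured — 2 items.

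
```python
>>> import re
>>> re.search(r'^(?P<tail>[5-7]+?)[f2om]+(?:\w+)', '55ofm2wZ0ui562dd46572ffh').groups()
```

('55',)

The match spans [0:24] → '55ofm2wZ0ui562dd46572ffh'.
Captured: group 1 = '55'.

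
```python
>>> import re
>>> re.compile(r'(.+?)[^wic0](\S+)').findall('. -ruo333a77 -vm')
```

Pattern: one or more of any character (lazy) (captured); then any character except [wic0]; then one or more of a non-whitespace character (captured).
A non-greedy quantifier consumes as few characters as it can — just enough that the remainder of the pattern still matches from where it stops; whatever follows it matches normally.
Matches: at [0:12] match '. -ruo333a77', groups = ('.', '-ruo333a77'); at [12:16] match ' -vm', groups = (' ', 'vm').
Multiple groups make `findall` return tuples — one 2-tuple for each match.

[('.', '-ruo333a77'), (' ', 'vm')]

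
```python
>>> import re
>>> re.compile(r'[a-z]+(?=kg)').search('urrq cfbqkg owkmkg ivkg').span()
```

The lookaround is zero-width — it requires the adjacent text to match without consuming it, so the asserted text isn't part of the match.
Unlike `match`, `search` isn't anchored — it looks for the pattern anywhere in the string.
The match spans [5:9] → 'cfbq'.

(5, 9)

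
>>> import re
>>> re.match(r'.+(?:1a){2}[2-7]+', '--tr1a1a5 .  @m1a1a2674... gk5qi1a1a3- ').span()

(0, 37)

This matches one or more of any character; then the literal '1a' repeated 2 times, then one or more of a character in [2-7].
`match` is anchored at position 0; if the pattern doesn't fit there, it returns None.
The match spans [0:37] → '--tr1a1a5 .  @m1a1a2674... gk5qi1a1a3'.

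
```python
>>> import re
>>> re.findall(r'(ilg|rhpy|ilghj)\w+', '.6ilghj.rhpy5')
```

`findall` collects group 1 from each match (2 total).

['ilg', 'rhpy']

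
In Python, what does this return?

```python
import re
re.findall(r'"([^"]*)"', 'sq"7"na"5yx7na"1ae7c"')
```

['7', '5yx7na']

Scanning left to right: at [2:5] match '"7"', group 1 = '7'; at [7:15] match '"5yx7na"', group 1 = '5yx7na'.
Because there's exactly one group, `findall` drops the full match and keeps group 1 from each hit.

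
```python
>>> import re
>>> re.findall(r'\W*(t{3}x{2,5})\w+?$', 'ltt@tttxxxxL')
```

['tttxxxx']

The pattern matches zero or more of a non-word character; then exactly 3 of a literal 't', then 2 to 5 of the literal 'x' (captured); then one or more of a word character (lazy); then anchored at the end.
Scanning left to right: at [3:12] match '@tttxxxxL', group 1 = 'tttxxxx'.
`findall` collects group 1 from the one match (1 total).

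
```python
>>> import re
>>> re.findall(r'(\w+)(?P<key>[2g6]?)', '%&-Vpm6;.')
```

[('Vpm6', '')]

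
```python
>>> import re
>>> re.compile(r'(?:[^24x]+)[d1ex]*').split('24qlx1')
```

['24', '']

Pattern: one or more of any character except [24x] (non-capturing group); then zero or more of one of [d1ex].
The string is cut at each match, leaving 2 pieces.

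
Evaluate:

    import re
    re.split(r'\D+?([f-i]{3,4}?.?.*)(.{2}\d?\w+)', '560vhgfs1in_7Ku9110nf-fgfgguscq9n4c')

['560', 'hgfs1in_7Ku9110nf-fgfgguscq9', 'n4c', '']

Pattern: one or more of a non-digit (lazy); then 3 to 4 of a character in [f-i] (lazy), then optionally any character, then zero or more of any character (captured); then exactly 2 of any character, then optionally a digit, then one or more of a word character (captured).
Matches to split on: at [3:35] → 'vhgfs1in_7Ku9110nf-fgfgguscq9n4c'.
Because the pattern has a capturing group, `split` also inserts each captured text between the pieces.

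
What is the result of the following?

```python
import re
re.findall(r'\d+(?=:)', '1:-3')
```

The lookaround is zero-width — it requires the adjacent text to match without consuming it, so the asserted text isn't part of the match.
Since nothing is captured, `findall` lists the 1 matched substring directly.

['1']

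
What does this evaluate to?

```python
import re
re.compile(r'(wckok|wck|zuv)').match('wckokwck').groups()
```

('wckok',)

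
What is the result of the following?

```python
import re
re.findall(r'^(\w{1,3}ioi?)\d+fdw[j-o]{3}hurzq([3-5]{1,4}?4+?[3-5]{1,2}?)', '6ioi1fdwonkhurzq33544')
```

Pattern: anchored at the start of the string; then 1 to 3 of a word character, then the literal 'io', then optionally the literal 'i' (captured); then one or more of a digit; then the literal 'fdw', then exactly 3 of a character in [j-o]; then the literal 'hu', then the literal 'rzq'; then 1 to 4 of a character in [3-5] (lazy), then one or more of a literal '4' (lazy), then 1 to 2 of a character in [3-5] (lazy) (captured).
With 2 capturing groups, `findall` returns a 2-tuple per match.

[('6ioi', '33544')]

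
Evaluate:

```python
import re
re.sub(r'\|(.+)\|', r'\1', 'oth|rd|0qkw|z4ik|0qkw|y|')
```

'othrd|0qkw|z4ik|0qkw|y'

The replacement refers to a captured group, so each match is rewritten using its own captured text.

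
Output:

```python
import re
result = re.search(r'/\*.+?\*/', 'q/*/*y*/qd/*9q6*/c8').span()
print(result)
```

`re.search` scans for the first position where the pattern succeeds.
The match spans [1:8] → '/*/*y*/'.

(1, 8)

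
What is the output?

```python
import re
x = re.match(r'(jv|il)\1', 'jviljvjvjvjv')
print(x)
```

A backreference is literal: `\1` must see the identical characters the first group matched.
With `match`, the pattern is implicitly anchored at the beginning.
Here the string doesn't start with a match, so the call returns None.

None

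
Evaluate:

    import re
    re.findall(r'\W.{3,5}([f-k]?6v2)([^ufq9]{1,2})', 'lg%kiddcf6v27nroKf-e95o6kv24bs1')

[('f6v2', '7n')]

Pattern: a non-word character, then 3 to 5 of any character; then optionally a character in [f-k], then the literal '6v2' (captured); then 1 to 2 of any character except [ufq9] (captured).
Matches: at [2:14] match '%kiddcf6v27n', groups = ('f6v2', '7n').
`findall` packs the 2 group values into a tuple for every match.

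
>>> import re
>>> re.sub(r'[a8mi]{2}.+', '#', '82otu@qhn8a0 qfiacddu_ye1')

'82otu@qhn#'

This matches exactly 2 of one of [a8mi]; then one or more of any character.
`sub` substitutes '#' at each match site.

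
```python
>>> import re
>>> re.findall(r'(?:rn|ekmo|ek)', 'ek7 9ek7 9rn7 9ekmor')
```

Alternation tries branches left to right and keeps the first one that lets the overall match succeed at that position.
`findall` yields the raw match text (4 of them) because the pattern has no groups.

['ek', 'ek', 'rn', 'ekmo']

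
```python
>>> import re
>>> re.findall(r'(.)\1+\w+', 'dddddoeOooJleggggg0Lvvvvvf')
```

['d']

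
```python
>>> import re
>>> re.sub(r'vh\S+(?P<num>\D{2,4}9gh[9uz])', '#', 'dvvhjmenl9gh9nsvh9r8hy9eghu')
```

'dv#nsvh9r8hy9eghu'

The pattern matches the literal 'vh', then one or more of a non-whitespace character; then 2 to 4 of a non-digit, then the literal '9gh', then one of [9uz] (captured as 'num').
Matches: at [2:13] → 'vhjmenl9gh9'.
`sub` substitutes '#' at each match site.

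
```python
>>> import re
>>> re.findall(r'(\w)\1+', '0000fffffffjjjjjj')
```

After group 1 captures some text, `\1` only succeeds where that same text appears again.
Because there's exactly one group, `findall` drops the full match and keeps group 1 from each hit.

['0', 'f', 'j']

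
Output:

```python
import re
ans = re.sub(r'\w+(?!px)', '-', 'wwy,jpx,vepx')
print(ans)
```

Because the assertion is negative and zero-width, positions next to the forbidden text are skipped.
Matches: at [0:3] → 'wwy'; at [4:7] → 'jpx'; at [8:12] → 'vepx'.
Each match is replaced by '-'.

-,-,-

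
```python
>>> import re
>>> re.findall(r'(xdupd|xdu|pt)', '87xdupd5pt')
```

['xdupd', 'pt']

The regex engine tests alternatives in the order written; an earlier branch that matches wins even if a later one would match more.
Matches: at [2:7] match 'xdupd', group 1 = 'xdupd'; at [8:10] match 'pt', group 1 = 'pt'.
One capturing group, so `findall` returns just the captured substring from each match — 2 in all.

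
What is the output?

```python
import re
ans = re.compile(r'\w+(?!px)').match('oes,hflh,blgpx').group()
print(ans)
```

oes

Because the assertion is negative and zero-width, positions next to the forbidden text are skipped.
`re.match` only tries the pattern at the start of the string.
The match spans [0:3] → 'oes'.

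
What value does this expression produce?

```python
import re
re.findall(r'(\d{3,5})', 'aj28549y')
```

['28549']

Pattern: 3 to 5 of a digit (captured).
Walking the string: at [2:7] match '28549', group 1 = '28549'.
`findall` collects group 1 from the one match (1 total).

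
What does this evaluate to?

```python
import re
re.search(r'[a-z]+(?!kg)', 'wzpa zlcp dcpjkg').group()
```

The negative lookaround is zero-width — it rules out positions where the adjacent text would match, without consuming anything.
`re.search` scans for the first position where the pattern succeeds.
The match spans [0:4] → 'wzpa'.

'wzpa'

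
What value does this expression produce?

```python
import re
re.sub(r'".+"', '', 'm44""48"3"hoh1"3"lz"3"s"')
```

'm44'

Matches: at [3:24] → '""48"3"hoh1"3"lz"3"s"'.
`sub` substitutes '' at each match site.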